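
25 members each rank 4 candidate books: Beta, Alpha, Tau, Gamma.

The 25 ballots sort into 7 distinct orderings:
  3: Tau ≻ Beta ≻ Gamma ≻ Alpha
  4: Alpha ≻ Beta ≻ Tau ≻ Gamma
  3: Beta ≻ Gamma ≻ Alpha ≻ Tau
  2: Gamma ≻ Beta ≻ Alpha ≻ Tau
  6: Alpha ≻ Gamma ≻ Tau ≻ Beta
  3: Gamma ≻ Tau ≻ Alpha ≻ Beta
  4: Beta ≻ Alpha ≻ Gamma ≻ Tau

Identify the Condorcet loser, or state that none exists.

Head-to-head results (25 members):
Beta vs Alpha: Alpha, 13–12.
Beta vs Tau: 13 to 12, Beta.
Beta–Gamma: Beta 14–11.
Alpha vs Tau: Alpha wins 19–6.
Alpha vs Gamma: 4+6+4 = 14 for Alpha, 11 for Gamma — Alpha by 14–11.
Tau vs Gamma: Tau preferred on 3+4 = 7 ballots; Gamma wins 18–7.
Tau is beaten in every head-to-head and is the Condorcet loser.

Tau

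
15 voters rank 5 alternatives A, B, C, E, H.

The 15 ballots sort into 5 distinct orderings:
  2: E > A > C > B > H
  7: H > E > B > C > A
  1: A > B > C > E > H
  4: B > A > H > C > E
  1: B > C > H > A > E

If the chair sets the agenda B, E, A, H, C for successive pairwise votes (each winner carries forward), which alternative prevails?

Round 1: B vs E — 6–9, E advances.
Round 2: E vs A — 9–6, E advances.
Round 3: E vs H — 3–12, H advances.
Round 4: H vs C — 11–4, H advances.
H survives the agenda.

H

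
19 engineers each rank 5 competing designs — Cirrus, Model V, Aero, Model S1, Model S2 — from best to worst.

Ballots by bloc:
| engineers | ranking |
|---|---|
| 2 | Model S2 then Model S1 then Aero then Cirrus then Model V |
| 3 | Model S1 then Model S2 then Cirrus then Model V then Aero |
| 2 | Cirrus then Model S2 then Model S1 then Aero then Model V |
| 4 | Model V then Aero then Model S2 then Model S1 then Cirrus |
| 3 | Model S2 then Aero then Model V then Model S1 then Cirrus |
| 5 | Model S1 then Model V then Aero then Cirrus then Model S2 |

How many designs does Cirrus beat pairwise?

Cirrus against each rival (19 engineers):
Cirrus vs Model V: 2+3+2 = 7 for Cirrus, 12 for Model V — Model V by 12–7.
Cirrus vs Aero: Aero wins 14–5.
Cirrus vs Model S1: 2 to 17, Model S1.
Cirrus–Model S2: Model S2 12–7.
Cirrus beats no one; loses to Model V, Aero, Model S1, Model S2 — 0 pairwise wins.

0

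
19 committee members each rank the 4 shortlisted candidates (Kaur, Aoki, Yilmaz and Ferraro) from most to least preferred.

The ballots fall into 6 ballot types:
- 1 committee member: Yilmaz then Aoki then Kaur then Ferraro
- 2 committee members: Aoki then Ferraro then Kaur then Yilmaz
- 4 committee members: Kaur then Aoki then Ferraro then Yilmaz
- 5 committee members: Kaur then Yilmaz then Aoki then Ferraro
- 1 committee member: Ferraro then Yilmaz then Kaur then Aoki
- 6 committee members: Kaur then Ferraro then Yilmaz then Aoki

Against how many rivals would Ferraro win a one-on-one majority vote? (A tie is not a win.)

1

Ferraro against each rival (19 committee members):
Ferraro vs Kaur: 3 to 16, Kaur.
Ferraro vs Aoki: 1+6 = 7 for Ferraro, 12 for Aoki — Aoki by 12–7.
Ferraro vs Yilmaz: 13 to 6, Ferraro.
Ferraro beats Yilmaz; loses to Kaur, Aoki — 1 pairwise win.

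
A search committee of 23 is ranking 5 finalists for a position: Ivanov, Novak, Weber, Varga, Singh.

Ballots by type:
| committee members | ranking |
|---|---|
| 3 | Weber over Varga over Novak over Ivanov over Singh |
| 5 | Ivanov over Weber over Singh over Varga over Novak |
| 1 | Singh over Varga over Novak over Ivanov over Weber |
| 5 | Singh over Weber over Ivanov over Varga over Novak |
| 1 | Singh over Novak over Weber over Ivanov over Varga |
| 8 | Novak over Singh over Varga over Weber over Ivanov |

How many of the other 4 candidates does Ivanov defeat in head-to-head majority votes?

Ivanov against each rival (23 committee members):
Ivanov vs Novak: Ivanov preferred on 5+5 = 10 ballots; Novak wins 13–10.
Ivanov vs Weber: Weber wins 17–6.
Ivanov vs Varga: 11 to 12, Varga.
Ivanov–Singh: Singh 15–8.
Ivanov beats no one; loses to Novak, Weber, Varga, Singh — 0 pairwise wins.

0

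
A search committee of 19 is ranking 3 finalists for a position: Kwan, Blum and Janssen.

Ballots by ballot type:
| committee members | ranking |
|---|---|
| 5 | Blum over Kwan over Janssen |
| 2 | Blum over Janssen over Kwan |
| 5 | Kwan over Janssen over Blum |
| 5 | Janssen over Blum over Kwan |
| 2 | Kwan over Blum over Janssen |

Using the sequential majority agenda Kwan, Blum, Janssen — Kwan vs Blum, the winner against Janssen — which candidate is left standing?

Round 1: Kwan vs Blum — 7–12, Blum advances.
Round 2: Blum vs Janssen — 9–10, Janssen advances.
Janssen survives the agenda.

Janssen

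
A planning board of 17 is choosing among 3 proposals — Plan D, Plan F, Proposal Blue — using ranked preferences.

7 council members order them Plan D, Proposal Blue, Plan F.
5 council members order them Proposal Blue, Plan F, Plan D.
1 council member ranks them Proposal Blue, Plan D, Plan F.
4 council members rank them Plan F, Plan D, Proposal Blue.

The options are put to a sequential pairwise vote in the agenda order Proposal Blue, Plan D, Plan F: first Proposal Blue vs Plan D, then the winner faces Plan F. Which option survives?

Round 1: Proposal Blue vs Plan D — 6–11, Plan D advances.
Round 2: Plan D vs Plan F — 8–9, Plan F advances.
Plan F survives the agenda.

Plan F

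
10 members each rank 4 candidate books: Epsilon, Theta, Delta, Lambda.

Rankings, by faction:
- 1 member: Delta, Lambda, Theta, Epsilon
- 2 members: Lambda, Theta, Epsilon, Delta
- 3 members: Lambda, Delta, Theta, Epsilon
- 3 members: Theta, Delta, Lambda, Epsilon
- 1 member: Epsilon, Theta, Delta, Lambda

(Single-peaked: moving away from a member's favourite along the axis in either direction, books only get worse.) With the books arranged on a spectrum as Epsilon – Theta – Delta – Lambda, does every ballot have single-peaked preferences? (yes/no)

no

Axis positions: Epsilon=1, Theta=2, Delta=3, Lambda=4.
Faction 1 (peak Delta at position 3): ranking walks positions 3-4-2-1, expanding outward from the peak — single-peaked.
Faction 2: ranking walks positions 4-2-1-3; Theta is ranked above Delta even though Delta lies between Theta and the peak Lambda on the axis — preferences dip and rise again. Not single-peaked.
Faction 3 (peak Lambda at position 4): ranking walks positions 4-3-2-1, expanding outward from the peak — single-peaked.
Faction 4 (peak Theta at position 2): ranking walks positions 2-3-4-1, expanding outward from the peak — single-peaked.
Faction 5 (peak Epsilon at position 1): ranking walks positions 1-2-3-4, expanding outward from the peak — single-peaked.
Faction 2 violates single-peakedness, so the profile is not single-peaked on this axis.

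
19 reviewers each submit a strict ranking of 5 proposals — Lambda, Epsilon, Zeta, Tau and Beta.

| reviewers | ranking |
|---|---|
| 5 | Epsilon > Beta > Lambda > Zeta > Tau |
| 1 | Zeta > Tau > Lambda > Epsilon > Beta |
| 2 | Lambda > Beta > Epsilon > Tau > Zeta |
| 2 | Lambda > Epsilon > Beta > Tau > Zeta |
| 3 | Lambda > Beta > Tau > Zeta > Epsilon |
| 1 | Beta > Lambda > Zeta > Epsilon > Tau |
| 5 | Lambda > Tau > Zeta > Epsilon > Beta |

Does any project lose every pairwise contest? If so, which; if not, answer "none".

Head-to-head results (19 reviewers):
Lambda–Epsilon: Lambda 14–5.
Lambda vs Zeta: Lambda is ranked higher on 5+2+2+3+1+5 = 18 ballots, Zeta on 1. Lambda wins 18–1.
Lambda–Tau: Lambda 18–1.
Lambda vs Beta: 13 to 6, Lambda.
Epsilon vs Zeta: Epsilon preferred on 5+2+2 = 9 ballots; Zeta wins 10–9.
Epsilon vs Tau: Epsilon, 10–9.
Epsilon vs Beta: Epsilon is ranked higher on 5+1+2+5 = 13 ballots, Beta on 6. Epsilon wins 13–6.
Zeta vs Tau: Tau, 12–7.
Zeta vs Beta: Beta wins 13–6.
Tau–Beta: Beta 13–6.
Each project has at least one pairwise win (Lambda beats Epsilon; Epsilon beats Tau; Zeta beats Epsilon; Tau beats Zeta; Beta beats Zeta) — no Condorcet loser.

none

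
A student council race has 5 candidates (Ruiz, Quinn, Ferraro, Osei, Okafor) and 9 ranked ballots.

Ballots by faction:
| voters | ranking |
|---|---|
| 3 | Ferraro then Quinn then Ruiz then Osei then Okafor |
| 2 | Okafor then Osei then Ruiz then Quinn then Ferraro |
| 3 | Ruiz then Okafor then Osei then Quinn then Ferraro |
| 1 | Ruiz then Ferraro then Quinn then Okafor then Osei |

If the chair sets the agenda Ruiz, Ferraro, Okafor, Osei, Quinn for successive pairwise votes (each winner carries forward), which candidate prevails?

Round 1: Ruiz vs Ferraro — 6–3, Ruiz advances.
Round 2: Ruiz vs Okafor — 7–2, Ruiz advances.
Round 3: Ruiz vs Osei — 7–2, Ruiz advances.
Round 4: Ruiz vs Quinn — 6–3, Ruiz advances.
Ruiz survives the agenda.

Ruiz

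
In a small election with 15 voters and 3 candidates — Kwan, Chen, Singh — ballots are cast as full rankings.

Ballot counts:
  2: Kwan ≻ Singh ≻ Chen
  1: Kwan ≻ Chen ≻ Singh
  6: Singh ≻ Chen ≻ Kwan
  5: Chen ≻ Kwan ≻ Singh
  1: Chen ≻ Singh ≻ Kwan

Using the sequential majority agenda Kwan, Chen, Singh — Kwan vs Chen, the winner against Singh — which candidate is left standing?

Singh

Round 1: Kwan vs Chen — 3–12, Chen advances.
Round 2: Chen vs Singh — 7–8, Singh advances.
Singh survives the agenda.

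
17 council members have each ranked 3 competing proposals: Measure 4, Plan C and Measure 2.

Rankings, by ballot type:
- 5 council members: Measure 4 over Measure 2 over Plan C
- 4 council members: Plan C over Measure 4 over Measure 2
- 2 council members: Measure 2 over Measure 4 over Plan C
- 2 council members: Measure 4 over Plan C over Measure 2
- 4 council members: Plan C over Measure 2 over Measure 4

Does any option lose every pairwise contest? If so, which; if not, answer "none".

Head-to-head results (17 council members):
Measure 4 vs Plan C: Measure 4, 9–8.
Measure 4 vs Measure 2: 11 to 6, Measure 4.
Plan C vs Measure 2: Plan C is ranked higher on 4+2+4 = 10 ballots, Measure 2 on 7. Plan C wins 10–7.
Measure 2 is beaten in every head-to-head and is the Condorcet loser.

Measure 2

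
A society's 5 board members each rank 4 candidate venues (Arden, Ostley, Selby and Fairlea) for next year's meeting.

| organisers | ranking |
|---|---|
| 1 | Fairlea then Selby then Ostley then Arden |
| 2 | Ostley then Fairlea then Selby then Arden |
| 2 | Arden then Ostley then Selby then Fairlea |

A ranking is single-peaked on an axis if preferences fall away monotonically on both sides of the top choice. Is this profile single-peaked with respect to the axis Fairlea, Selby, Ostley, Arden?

Axis positions: Fairlea=1, Selby=2, Ostley=3, Arden=4.
Ballot type 1 (peak Fairlea at position 1): ranking walks positions 1-2-3-4, expanding outward from the peak — single-peaked.
Ballot type 2: ranking walks positions 3-1-2-4; Fairlea is ranked above Selby even though Selby lies between Fairlea and the peak Ostley on the axis — preferences dip and rise again. Not single-peaked.
Ballot type 3 (peak Arden at position 4): ranking walks positions 4-3-2-1, expanding outward from the peak — single-peaked.
Ballot type 2 violates single-peakedness, so the profile is not single-peaked on this axis.

no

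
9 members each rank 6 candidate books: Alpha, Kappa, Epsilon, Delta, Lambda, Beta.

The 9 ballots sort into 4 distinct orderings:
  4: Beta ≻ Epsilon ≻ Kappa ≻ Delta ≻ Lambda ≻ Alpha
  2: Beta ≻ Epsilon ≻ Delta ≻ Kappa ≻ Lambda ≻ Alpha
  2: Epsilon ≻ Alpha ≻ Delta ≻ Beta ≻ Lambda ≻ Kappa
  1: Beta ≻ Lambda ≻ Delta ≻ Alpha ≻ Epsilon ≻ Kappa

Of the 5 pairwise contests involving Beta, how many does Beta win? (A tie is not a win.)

Beta against each rival (9 members):
Beta vs Alpha: 7 to 2, Beta.
Beta vs Kappa: Beta, 9–0.
Beta vs Epsilon: Beta wins 7–2.
Beta vs Delta: 4+2+1 = 7 for Beta, 2 for Delta — Beta by 7–2.
Beta vs Lambda: Beta preferred on 4+2+2+1 = 9 ballots; Beta wins 9–0.
Beta beats Alpha, Kappa, Epsilon, Delta, Lambda — 5 pairwise wins.

5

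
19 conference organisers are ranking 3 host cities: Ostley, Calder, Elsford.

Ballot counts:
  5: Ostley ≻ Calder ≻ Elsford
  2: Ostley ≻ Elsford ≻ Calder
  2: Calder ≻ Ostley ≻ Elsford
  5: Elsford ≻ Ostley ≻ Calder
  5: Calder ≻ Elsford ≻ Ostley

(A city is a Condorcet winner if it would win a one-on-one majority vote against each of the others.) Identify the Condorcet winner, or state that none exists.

Head-to-head results (19 organisers):
Ostley–Calder: Ostley 12–7.
Ostley vs Elsford: Elsford, 10–9.
Calder vs Elsford: Calder wins 12–7.
No city is unbeaten: Ostley loses to Elsford; Calder loses to Ostley; Elsford loses to Calder. In particular Ostley > Calder > Elsford > Ostley is a majority cycle — no Condorcet winner exists.

none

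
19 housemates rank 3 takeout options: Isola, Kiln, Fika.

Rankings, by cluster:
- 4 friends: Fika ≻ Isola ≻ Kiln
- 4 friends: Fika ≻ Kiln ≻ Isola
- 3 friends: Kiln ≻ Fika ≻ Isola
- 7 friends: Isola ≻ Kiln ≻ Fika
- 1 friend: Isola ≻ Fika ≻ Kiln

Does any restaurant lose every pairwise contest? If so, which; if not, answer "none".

Pairwise majorities:
Isola vs Kiln: 4+7+1 = 12 for Isola, 7 for Kiln — Isola by 12–7.
Isola–Fika: Fika 11–8.
Kiln–Fika: Kiln 10–9.
Each restaurant has at least one pairwise win (Isola beats Kiln; Kiln beats Fika; Fika beats Isola) — no Condorcet loser.

none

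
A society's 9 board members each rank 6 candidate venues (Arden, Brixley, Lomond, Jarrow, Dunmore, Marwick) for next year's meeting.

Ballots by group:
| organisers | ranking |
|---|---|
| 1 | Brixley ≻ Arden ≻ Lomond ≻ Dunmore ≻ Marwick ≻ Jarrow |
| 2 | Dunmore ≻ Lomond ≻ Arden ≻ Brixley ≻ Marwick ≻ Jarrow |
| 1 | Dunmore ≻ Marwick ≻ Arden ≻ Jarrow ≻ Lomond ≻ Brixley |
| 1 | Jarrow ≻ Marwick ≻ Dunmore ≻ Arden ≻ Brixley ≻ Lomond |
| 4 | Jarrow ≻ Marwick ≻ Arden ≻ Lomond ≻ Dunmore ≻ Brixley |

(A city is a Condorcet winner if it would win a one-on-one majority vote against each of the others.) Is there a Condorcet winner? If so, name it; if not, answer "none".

Pairwise majorities:
Arden vs Brixley: 8 to 1, Arden.
Arden vs Lomond: 1+1+1+4 = 7 for Arden, 2 for Lomond — Arden by 7–2.
Arden vs Jarrow: 1+2+1 = 4 for Arden, 5 for Jarrow — Jarrow by 5–4.
Arden vs Dunmore: Arden is ranked higher on 1+4 = 5 ballots, Dunmore on 4. Arden wins 5–4.
Arden vs Marwick: 3 to 6, Marwick.
Brixley vs Lomond: 1+1 = 2 for Brixley, 7 for Lomond — Lomond by 7–2.
Brixley vs Jarrow: 1+2 = 3 for Brixley, 6 for Jarrow — Jarrow by 6–3.
Brixley vs Dunmore: 1 to 8, Dunmore.
Brixley vs Marwick: Brixley preferred on 1+2 = 3 ballots; Marwick wins 6–3.
Lomond vs Jarrow: 3 to 6, Jarrow.
Lomond vs Dunmore: Lomond preferred on 1+4 = 5 ballots; Lomond wins 5–4.
Lomond vs Marwick: Lomond is ranked higher on 1+2 = 3 ballots, Marwick on 6. Marwick wins 6–3.
Jarrow vs Dunmore: Jarrow preferred on 1+4 = 5 ballots; Jarrow wins 5–4.
Jarrow vs Marwick: 1+4 = 5 for Jarrow, 4 for Marwick — Jarrow by 5–4.
Dunmore vs Marwick: 4 to 5, Marwick.
Jarrow wins every pairwise contest, so Jarrow is the Condorcet winner.

Jarrow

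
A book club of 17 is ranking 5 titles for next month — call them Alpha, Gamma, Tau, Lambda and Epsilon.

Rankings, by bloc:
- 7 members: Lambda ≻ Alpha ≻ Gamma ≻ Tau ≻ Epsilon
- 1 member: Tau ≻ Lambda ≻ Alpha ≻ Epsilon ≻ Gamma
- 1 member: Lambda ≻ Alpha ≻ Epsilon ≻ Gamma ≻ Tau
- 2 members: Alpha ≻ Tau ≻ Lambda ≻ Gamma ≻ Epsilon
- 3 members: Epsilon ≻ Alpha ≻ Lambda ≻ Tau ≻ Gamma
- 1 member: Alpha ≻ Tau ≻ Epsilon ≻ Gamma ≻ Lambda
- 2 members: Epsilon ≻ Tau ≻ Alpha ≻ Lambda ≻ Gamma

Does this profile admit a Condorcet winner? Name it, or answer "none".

Lambda

Check each pair by majority over 17 ballots:
Alpha vs Gamma: Alpha wins 17–0.
Alpha vs Tau: Alpha, 14–3.
Alpha–Lambda: Lambda 9–8.
Alpha vs Epsilon: Alpha, 12–5.
Gamma–Tau: Tau 9–8.
Gamma vs Lambda: Lambda, 16–1.
Gamma vs Epsilon: Gamma wins 9–8.
Tau vs Lambda: Lambda, 11–6.
Tau vs Epsilon: Tau, 11–6.
Lambda–Epsilon: Lambda 11–6.
Only Lambda has no losses; Lambda is the Condorcet winner.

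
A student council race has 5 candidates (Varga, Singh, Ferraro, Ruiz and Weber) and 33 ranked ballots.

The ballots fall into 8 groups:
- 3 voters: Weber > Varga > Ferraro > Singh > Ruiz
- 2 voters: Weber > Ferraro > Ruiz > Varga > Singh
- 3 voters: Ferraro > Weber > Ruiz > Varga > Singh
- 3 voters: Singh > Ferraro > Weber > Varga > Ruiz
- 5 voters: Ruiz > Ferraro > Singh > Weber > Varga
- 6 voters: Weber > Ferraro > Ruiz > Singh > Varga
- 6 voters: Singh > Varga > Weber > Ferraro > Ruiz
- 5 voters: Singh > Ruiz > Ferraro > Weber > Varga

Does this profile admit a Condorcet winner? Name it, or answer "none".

Pairwise majorities:
Varga vs Singh: Singh, 25–8.
Varga vs Ferraro: Varga is ranked higher on 3+6 = 9 ballots, Ferraro on 24. Ferraro wins 24–9.
Varga vs Ruiz: Ruiz wins 21–12.
Varga vs Weber: Weber, 27–6.
Singh–Ferraro: Ferraro 19–14.
Singh vs Ruiz: Singh, 17–16.
Singh vs Weber: Singh, 19–14.
Ferraro vs Ruiz: Ferraro preferred on 3+2+3+3+6+6 = 23 ballots; Ferraro wins 23–10.
Ferraro vs Weber: Weber wins 17–16.
Ruiz vs Weber: Weber wins 23–10.
Each candidate drops at least one matchup (Varga loses to Singh; Singh loses to Ferraro; Ferraro loses to Weber; Ruiz loses to Singh; Weber loses to Singh); the cycle Singh → Weber → Ferraro → Singh rules out a Condorcet winner.

none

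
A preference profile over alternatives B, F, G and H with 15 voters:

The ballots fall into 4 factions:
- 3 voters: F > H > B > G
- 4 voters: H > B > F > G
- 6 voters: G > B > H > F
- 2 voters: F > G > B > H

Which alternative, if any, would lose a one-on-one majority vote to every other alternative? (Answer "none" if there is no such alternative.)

Head-to-head results (15 voters):
B–F: B 10–5.
B vs G: 7 to 8, G.
B vs H: B, 8–7.
F vs G: F, 9–6.
F vs H: H wins 10–5.
G vs H: G, 8–7.
Each alternative has at least one pairwise win (B beats F; F beats G; G beats B; H beats F) — no Condorcet loser.

none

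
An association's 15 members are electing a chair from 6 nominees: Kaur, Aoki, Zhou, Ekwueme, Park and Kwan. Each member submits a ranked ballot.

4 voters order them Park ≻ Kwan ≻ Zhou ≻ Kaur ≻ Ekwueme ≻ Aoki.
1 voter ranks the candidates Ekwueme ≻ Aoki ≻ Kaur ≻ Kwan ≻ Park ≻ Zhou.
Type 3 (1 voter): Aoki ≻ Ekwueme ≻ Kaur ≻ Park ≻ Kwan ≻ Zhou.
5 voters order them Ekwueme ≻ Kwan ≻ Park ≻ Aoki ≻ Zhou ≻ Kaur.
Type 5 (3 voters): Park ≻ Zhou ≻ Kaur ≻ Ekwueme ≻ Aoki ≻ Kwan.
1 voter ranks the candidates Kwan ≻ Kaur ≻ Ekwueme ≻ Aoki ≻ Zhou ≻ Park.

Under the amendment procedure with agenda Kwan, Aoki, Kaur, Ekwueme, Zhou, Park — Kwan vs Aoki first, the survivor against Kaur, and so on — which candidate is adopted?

Round 1: Kwan vs Aoki — 10–5, Kwan advances.
Round 2: Kwan vs Kaur — 10–5, Kwan advances.
Round 3: Kwan vs Ekwueme — 5–10, Ekwueme advances.
Round 4: Ekwueme vs Zhou — 8–7, Ekwueme advances.
Round 5: Ekwueme vs Park — 8–7, Ekwueme advances.
Ekwueme survives the agenda.

Ekwueme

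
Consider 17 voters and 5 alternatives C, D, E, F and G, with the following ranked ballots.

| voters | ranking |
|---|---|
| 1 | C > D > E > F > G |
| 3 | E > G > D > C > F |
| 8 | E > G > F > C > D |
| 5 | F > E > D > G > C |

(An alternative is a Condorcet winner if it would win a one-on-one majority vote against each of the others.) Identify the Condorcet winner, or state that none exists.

E

Pairwise majorities:
C vs D: C wins 9–8.
C vs E: E, 16–1.
C vs F: F wins 13–4.
C–G: G 16–1.
D vs E: E wins 16–1.
D vs F: F, 13–4.
D–G: G 11–6.
E vs F: E wins 12–5.
E–G: E 17–0.
F vs G: G, 11–6.
E defeats every rival head-to-head and is the Condorcet winner.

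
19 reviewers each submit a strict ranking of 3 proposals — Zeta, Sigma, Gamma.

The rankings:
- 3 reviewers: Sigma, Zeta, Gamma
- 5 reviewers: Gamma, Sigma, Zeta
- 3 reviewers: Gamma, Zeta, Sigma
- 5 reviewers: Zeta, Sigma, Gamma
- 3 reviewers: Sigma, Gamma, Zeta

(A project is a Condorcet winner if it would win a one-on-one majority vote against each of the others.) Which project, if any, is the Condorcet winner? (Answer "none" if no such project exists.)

Sigma

Head-to-head results (19 reviewers):
Zeta vs Sigma: 3+5 = 8 for Zeta, 11 for Sigma — Sigma by 11–8.
Zeta vs Gamma: 8 to 11, Gamma.
Sigma–Gamma: Sigma 11–8.
Sigma defeats every rival head-to-head and is the Condorcet winner.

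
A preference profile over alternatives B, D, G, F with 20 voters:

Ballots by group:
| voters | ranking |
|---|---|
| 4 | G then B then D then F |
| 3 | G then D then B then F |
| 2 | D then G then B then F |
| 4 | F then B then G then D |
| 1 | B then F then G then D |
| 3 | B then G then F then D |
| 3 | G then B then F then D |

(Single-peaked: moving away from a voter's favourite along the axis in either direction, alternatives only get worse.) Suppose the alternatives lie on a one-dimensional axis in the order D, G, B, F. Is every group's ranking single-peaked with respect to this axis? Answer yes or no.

yes

Axis positions: D=1, G=2, B=3, F=4.
Group 1 (peak G at position 2): ranking walks positions 2-3-1-4, expanding outward from the peak — single-peaked.
Group 2 (peak G at position 2): ranking walks positions 2-1-3-4, expanding outward from the peak — single-peaked.
Group 3 (peak D at position 1): ranking walks positions 1-2-3-4, expanding outward from the peak — single-peaked.
Group 4 (peak F at position 4): ranking walks positions 4-3-2-1, expanding outward from the peak — single-peaked.
Group 5 (peak B at position 3): ranking walks positions 3-4-2-1, expanding outward from the peak — single-peaked.
Group 6 (peak B at position 3): ranking walks positions 3-2-4-1, expanding outward from the peak — single-peaked.
Group 7 (peak G at position 2): ranking walks positions 2-3-4-1, expanding outward from the peak — single-peaked.
Every ranking is single-peaked on this axis.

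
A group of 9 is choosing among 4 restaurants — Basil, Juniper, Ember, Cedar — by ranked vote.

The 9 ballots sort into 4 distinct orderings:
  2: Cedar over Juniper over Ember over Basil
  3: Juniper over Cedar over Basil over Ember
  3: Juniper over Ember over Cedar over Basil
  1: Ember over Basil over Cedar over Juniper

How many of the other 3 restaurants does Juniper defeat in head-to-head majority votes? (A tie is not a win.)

Juniper against each rival (9 friends):
Juniper vs Basil: Juniper is ranked higher on 2+3+3 = 8 ballots, Basil on 1. Juniper wins 8–1.
Juniper vs Ember: Juniper, 8–1.
Juniper vs Cedar: 3+3 = 6 for Juniper, 3 for Cedar — Juniper by 6–3.
Juniper beats Basil, Ember, Cedar — 3 pairwise wins.

3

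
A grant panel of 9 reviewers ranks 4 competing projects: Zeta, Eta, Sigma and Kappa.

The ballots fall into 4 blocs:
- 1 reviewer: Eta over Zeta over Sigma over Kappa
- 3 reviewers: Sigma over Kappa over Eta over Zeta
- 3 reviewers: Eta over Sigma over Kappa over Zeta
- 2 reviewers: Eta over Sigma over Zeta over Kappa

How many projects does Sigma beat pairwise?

2

Sigma against each rival (9 reviewers):
Sigma–Zeta: Sigma 8–1.
Sigma vs Eta: Eta wins 6–3.
Sigma vs Kappa: Sigma is ranked higher on 1+3+3+2 = 9 ballots, Kappa on 0. Sigma wins 9–0.
Sigma beats Zeta, Kappa; loses to Eta — 2 pairwise wins.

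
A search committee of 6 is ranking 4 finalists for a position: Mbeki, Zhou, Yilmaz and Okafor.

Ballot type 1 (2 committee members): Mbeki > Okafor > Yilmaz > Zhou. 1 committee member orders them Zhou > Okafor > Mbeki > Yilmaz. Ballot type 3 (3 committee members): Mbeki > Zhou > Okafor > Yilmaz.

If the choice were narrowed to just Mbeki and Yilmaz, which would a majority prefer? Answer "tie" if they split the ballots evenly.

Mbeki

Ballots ranking Mbeki above Yilmaz: 2 + 1 + 3 = 6.
Ballots ranking Yilmaz above Mbeki: 6 − 6 = 0.
Mbeki wins the head-to-head 6–0.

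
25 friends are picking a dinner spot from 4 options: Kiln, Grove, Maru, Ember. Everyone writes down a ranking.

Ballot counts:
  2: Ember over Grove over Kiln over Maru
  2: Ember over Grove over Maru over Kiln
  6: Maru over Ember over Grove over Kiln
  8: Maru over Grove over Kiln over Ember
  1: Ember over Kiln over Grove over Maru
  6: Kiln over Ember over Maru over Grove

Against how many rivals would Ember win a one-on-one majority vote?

1

Ember against each rival (25 friends):
Ember vs Kiln: Ember is ranked higher on 2+2+6+1 = 11 ballots, Kiln on 14. Kiln wins 14–11.
Ember vs Grove: Ember preferred on 2+2+6+1+6 = 17 ballots; Ember wins 17–8.
Ember vs Maru: Maru, 14–11.
Ember beats Grove; loses to Kiln, Maru — 1 pairwise win.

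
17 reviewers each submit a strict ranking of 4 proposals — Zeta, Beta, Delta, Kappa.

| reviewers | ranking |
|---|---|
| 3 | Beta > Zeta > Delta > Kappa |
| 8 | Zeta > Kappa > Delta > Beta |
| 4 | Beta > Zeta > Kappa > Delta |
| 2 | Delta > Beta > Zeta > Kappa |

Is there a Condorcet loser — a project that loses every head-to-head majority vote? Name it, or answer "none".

none

Pairwise majorities:
Zeta vs Beta: 8 for Zeta, 9 for Beta — Beta by 9–8.
Zeta–Delta: Zeta 15–2.
Zeta–Kappa: Zeta 17–0.
Beta vs Delta: Delta, 10–7.
Beta vs Kappa: Beta preferred on 3+4+2 = 9 ballots; Beta wins 9–8.
Delta vs Kappa: 5 to 12, Kappa.
No project is winless: Zeta beats Delta; Beta beats Zeta; Delta beats Beta; Kappa beats Delta. There is no Condorcet loser.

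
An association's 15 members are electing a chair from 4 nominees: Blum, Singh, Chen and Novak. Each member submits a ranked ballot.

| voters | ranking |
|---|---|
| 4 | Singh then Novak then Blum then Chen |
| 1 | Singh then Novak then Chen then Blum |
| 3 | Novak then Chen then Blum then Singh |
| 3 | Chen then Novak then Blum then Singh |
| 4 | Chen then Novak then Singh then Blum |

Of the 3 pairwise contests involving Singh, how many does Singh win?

1

Singh against each rival (15 voters):
Singh vs Blum: Singh wins 9–6.
Singh vs Chen: 5 to 10, Chen.
Singh vs Novak: 4+1 = 5 for Singh, 10 for Novak — Novak by 10–5.
Singh beats Blum; loses to Chen, Novak — 1 pairwise win.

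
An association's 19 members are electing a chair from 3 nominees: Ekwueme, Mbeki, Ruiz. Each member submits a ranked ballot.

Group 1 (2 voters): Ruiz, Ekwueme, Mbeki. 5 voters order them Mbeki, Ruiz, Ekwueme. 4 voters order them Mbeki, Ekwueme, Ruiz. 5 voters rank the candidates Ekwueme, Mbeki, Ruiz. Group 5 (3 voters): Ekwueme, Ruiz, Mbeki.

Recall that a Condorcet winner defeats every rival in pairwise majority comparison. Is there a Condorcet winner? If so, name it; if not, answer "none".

Ekwueme

Check each pair by majority over 19 ballots:
Ekwueme–Mbeki: Ekwueme 10–9.
Ekwueme–Ruiz: Ekwueme 12–7.
Mbeki vs Ruiz: Mbeki, 14–5.
Only Ekwueme has no losses; Ekwueme is the Condorcet winner.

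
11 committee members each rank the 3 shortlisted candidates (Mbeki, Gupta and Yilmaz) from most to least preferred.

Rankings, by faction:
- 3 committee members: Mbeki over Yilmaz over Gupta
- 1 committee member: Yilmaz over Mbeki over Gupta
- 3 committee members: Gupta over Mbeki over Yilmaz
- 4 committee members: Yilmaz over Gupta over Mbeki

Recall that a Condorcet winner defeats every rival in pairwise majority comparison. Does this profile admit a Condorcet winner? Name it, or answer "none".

Check each pair by majority over 11 ballots:
Mbeki–Gupta: Gupta 7–4.
Mbeki vs Yilmaz: Mbeki, 6–5.
Gupta vs Yilmaz: Yilmaz wins 8–3.
Every candidate loses at least once (Mbeki loses to Gupta; Gupta loses to Yilmaz; Yilmaz loses to Mbeki). The majority relation contains the cycle Mbeki → Yilmaz → Gupta → Mbeki, so there is no Condorcet winner.

none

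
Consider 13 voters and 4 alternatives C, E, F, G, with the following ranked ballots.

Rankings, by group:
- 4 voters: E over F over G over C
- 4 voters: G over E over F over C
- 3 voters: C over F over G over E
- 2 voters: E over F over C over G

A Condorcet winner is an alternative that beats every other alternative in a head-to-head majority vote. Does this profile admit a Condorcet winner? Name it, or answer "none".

Head-to-head results (13 voters):
C vs E: 3 for C, 10 for E — E by 10–3.
C vs F: 3 for C, 10 for F — F by 10–3.
C vs G: 5 to 8, G.
E vs F: E is ranked higher on 4+4+2 = 10 ballots, F on 3. E wins 10–3.
E vs G: E preferred on 4+2 = 6 ballots; G wins 7–6.
F vs G: F is ranked higher on 4+3+2 = 9 ballots, G on 4. F wins 9–4.
No alternative is unbeaten: C loses to E; E loses to G; F loses to E; G loses to F. In particular E → F → G → E is a majority cycle — no Condorcet winner exists.

none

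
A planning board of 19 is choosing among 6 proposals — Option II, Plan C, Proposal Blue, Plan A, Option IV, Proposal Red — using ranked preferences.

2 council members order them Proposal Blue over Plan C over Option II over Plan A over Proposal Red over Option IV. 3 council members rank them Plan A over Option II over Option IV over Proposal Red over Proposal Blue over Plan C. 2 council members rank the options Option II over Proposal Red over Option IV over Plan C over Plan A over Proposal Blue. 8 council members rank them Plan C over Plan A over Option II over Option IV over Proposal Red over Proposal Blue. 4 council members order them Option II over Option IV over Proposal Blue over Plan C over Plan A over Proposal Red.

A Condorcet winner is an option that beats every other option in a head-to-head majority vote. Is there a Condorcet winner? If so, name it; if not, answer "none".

Plan C

Check each pair by majority over 19 ballots:
Option II vs Plan C: 9 to 10, Plan C.
Option II–Proposal Blue: Option II 17–2.
Option II vs Plan A: Option II is ranked higher on 2+2+4 = 8 ballots, Plan A on 11. Plan A wins 11–8.
Option II vs Option IV: Option II is ranked higher on 2+3+2+8+4 = 19 ballots, Option IV on 0. Option II wins 19–0.
Option II vs Proposal Red: Option II is ranked higher on 2+3+2+8+4 = 19 ballots, Proposal Red on 0. Option II wins 19–0.
Plan C vs Proposal Blue: Plan C, 10–9.
Plan C vs Plan A: 16 to 3, Plan C.
Plan C vs Option IV: Plan C, 10–9.
Plan C vs Proposal Red: Plan C is ranked higher on 2+8+4 = 14 ballots, Proposal Red on 5. Plan C wins 14–5.
Proposal Blue vs Plan A: Proposal Blue preferred on 2+4 = 6 ballots; Plan A wins 13–6.
Proposal Blue–Option IV: Option IV 17–2.
Proposal Blue vs Proposal Red: 6 to 13, Proposal Red.
Plan A vs Option IV: Plan A wins 13–6.
Plan A vs Proposal Red: 17 to 2, Plan A.
Option IV vs Proposal Red: 15 to 4, Option IV.
Plan C wins every pairwise contest, so Plan C is the Condorcet winner.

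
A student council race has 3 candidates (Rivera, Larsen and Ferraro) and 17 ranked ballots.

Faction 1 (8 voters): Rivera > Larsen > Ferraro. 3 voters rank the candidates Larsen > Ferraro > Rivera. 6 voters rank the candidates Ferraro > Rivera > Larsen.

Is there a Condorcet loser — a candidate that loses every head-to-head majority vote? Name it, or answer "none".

none

Pairwise majorities:
Rivera vs Larsen: Rivera, 14–3.
Rivera–Ferraro: Ferraro 9–8.
Larsen vs Ferraro: 11 to 6, Larsen.
No candidate is winless: Rivera beats Larsen; Larsen beats Ferraro; Ferraro beats Rivera. There is no Condorcet loser.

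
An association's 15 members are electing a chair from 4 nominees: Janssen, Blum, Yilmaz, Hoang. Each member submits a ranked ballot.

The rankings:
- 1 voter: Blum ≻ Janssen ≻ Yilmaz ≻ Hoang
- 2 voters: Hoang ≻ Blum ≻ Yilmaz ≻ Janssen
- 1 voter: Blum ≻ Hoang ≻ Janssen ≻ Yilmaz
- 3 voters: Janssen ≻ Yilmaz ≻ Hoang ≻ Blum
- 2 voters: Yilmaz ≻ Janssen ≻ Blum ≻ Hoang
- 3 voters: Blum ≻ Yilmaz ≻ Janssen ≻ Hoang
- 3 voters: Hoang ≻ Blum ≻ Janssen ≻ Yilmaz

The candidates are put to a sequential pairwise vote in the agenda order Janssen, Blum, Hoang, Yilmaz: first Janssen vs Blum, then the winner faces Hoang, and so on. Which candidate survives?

Round 1: Janssen vs Blum — 5–10, Blum advances.
Round 2: Blum vs Hoang — 7–8, Hoang advances.
Round 3: Hoang vs Yilmaz — 6–9, Yilmaz advances.
The agenda winner is Yilmaz.

Yilmaz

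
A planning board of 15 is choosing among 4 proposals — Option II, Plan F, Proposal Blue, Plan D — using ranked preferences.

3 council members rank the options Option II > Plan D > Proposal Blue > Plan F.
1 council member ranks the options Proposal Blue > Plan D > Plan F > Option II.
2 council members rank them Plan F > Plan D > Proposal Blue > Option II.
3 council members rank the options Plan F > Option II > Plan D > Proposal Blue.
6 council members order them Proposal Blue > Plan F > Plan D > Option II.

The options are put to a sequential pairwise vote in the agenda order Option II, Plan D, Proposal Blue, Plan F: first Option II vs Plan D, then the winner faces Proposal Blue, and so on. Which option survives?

Plan F

Round 1: Option II vs Plan D — 6–9, Plan D advances.
Round 2: Plan D vs Proposal Blue — 8–7, Plan D advances.
Round 3: Plan D vs Plan F — 4–11, Plan F advances.
The agenda winner is Plan F.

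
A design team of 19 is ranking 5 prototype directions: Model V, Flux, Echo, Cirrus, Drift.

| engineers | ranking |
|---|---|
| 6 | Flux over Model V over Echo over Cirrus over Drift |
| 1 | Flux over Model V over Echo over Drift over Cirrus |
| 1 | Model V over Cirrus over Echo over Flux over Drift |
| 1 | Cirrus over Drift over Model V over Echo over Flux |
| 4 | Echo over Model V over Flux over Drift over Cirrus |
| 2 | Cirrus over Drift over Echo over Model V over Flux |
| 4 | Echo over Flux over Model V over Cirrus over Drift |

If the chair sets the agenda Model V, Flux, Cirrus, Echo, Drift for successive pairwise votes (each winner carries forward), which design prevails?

Echo

Round 1: Model V vs Flux — 8–11, Flux advances.
Round 2: Flux vs Cirrus — 15–4, Flux advances.
Round 3: Flux vs Echo — 7–12, Echo advances.
Round 4: Echo vs Drift — 16–3, Echo advances.
Echo survives the agenda.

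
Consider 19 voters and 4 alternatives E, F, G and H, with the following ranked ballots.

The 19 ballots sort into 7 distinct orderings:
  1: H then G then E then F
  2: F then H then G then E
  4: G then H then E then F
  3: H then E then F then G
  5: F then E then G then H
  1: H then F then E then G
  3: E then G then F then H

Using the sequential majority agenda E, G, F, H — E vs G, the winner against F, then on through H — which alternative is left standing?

H

Round 1: E vs G — 12–7, E advances.
Round 2: E vs F — 11–8, E advances.
Round 3: E vs H — 8–11, H advances.
H survives the agenda.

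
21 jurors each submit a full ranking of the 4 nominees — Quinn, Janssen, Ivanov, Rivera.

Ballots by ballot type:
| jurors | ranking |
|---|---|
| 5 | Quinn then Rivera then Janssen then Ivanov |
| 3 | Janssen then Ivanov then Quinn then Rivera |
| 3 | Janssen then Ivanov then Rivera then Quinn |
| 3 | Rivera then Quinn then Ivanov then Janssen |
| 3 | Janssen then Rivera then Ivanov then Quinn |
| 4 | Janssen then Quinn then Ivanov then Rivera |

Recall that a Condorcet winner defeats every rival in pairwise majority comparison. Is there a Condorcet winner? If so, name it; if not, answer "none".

Pairwise majorities:
Quinn–Janssen: Janssen 13–8.
Quinn vs Ivanov: Quinn wins 12–9.
Quinn vs Rivera: Quinn wins 12–9.
Janssen vs Ivanov: Janssen wins 18–3.
Janssen–Rivera: Janssen 13–8.
Ivanov vs Rivera: Rivera, 11–10.
Janssen beats each of Quinn, Ivanov, Rivera — Janssen is the Condorcet winner.

Janssen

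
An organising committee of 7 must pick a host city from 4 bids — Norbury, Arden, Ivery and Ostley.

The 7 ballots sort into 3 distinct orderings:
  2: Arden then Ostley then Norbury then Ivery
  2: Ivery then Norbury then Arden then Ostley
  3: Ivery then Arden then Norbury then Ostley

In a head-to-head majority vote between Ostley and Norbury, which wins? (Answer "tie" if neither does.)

Norbury

Ballots ranking Ostley above Norbury: 2.
Ballots ranking Norbury above Ostley: 7 − 2 = 5.
Norbury wins the head-to-head 5–2.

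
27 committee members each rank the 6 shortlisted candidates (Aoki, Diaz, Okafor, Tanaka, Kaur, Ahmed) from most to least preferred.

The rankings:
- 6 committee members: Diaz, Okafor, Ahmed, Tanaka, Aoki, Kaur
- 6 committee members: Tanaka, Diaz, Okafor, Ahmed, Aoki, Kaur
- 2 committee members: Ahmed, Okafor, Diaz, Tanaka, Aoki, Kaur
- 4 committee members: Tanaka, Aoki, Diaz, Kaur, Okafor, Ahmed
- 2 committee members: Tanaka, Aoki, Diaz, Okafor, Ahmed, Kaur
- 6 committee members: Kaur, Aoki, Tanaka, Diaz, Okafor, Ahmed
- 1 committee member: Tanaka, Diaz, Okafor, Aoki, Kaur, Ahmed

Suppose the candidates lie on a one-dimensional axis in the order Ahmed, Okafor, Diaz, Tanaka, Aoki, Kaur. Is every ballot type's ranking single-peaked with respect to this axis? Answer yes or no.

yes

Axis positions: Ahmed=1, Okafor=2, Diaz=3, Tanaka=4, Aoki=5, Kaur=6.
Ballot type 1 (peak Diaz at position 3): ranking walks positions 3-2-1-4-5-6, expanding outward from the peak — single-peaked.
Ballot type 2 (peak Tanaka at position 4): ranking walks positions 4-3-2-1-5-6, expanding outward from the peak — single-peaked.
Ballot type 3 (peak Ahmed at position 1): ranking walks positions 1-2-3-4-5-6, expanding outward from the peak — single-peaked.
Ballot type 4 (peak Tanaka at position 4): ranking walks positions 4-5-3-6-2-1, expanding outward from the peak — single-peaked.
Ballot type 5 (peak Tanaka at position 4): ranking walks positions 4-5-3-2-1-6, expanding outward from the peak — single-peaked.
Ballot type 6 (peak Kaur at position 6): ranking walks positions 6-5-4-3-2-1, expanding outward from the peak — single-peaked.
Ballot type 7 (peak Tanaka at position 4): ranking walks positions 4-3-2-5-6-1, expanding outward from the peak — single-peaked.
Every ranking is single-peaked on this axis.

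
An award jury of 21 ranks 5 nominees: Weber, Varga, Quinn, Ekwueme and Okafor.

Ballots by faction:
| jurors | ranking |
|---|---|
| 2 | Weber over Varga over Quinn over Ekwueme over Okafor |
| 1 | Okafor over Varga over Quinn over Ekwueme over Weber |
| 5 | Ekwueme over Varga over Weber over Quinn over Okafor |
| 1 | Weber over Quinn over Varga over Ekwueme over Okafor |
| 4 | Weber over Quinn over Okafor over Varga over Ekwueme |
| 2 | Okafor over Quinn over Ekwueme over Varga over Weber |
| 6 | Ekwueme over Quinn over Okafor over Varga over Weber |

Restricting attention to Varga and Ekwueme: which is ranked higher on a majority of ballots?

Ballots ranking Varga above Ekwueme: 2 + 1 + 1 + 4 = 8.
Ballots ranking Ekwueme above Varga: 21 − 8 = 13.
Ekwueme wins the head-to-head 13–8.

Ekwueme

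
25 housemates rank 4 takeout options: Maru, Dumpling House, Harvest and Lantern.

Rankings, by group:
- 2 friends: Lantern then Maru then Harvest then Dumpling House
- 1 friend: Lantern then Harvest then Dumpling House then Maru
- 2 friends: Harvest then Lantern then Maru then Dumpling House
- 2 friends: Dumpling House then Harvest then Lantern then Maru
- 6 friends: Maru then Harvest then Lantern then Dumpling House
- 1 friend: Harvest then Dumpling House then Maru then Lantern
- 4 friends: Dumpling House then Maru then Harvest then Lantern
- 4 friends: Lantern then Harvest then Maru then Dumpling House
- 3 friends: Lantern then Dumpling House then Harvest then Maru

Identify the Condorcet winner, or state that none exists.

Harvest

Head-to-head results (25 friends):
Maru vs Dumpling House: Maru is ranked higher on 2+2+6+4 = 14 ballots, Dumpling House on 11. Maru wins 14–11.
Maru vs Harvest: Maru is ranked higher on 2+6+4 = 12 ballots, Harvest on 13. Harvest wins 13–12.
Maru vs Lantern: 11 to 14, Lantern.
Dumpling House vs Harvest: 2+4+3 = 9 for Dumpling House, 16 for Harvest — Harvest by 16–9.
Dumpling House vs Lantern: Dumpling House preferred on 2+1+4 = 7 ballots; Lantern wins 18–7.
Harvest vs Lantern: Harvest is ranked higher on 2+2+6+1+4 = 15 ballots, Lantern on 10. Harvest wins 15–10.
Harvest wins every pairwise contest, so Harvest is the Condorcet winner.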